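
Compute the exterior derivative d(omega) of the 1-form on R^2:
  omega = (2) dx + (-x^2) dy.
d(omega) = (-2*x) dx ∧ dy

For a 1-form omega = sum_i f_i dx_i, the exterior derivative is
  d(omega) = sum_{i < j} (∂f_j/∂x_i - ∂f_i/∂x_j) dx_i ∧ dx_j.
  coefficient of dx ∧ dy: ∂f_2/∂x - ∂f_1/∂y = ∂(-x^2)/∂x - ∂(2)/∂y = -2*x
Assembling: d(omega) = (-2*x) dx ∧ dy.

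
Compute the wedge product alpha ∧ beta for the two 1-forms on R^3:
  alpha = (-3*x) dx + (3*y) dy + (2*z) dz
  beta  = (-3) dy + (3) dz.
alpha ∧ beta = (9*x) dx ∧ dy + (-9*x) dx ∧ dz + (9*y + 6*z) dy ∧ dz

Distribute the wedge, using dx_i ∧ dx_j = -dx_j ∧ dx_i and dx_i ∧ dx_i = 0. For each pair (i, j) with i < j, the coefficient of dx_i ∧ dx_j in alpha ∧ beta is (alpha_i * beta_j - alpha_j * beta_i). Collecting: alpha ∧ beta = (9*x) dx ∧ dy + (-9*x) dx ∧ dz + (9*y + 6*z) dy ∧ dz.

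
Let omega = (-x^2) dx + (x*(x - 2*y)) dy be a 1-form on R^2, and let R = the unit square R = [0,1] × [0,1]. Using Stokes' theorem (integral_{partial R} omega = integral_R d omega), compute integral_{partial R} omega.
integral_(partial R) omega = 0

Stokes: integral_partial_R omega = integral_R d omega with d omega = (∂Q/∂x - ∂P/∂y) dx ∧ dy.
  ∂Q/∂x = 2*x - 2*y
  ∂P/∂y = 0
  integrand = ∂Q/∂x - ∂P/∂y = 2*x - 2*y.
Integrating over R: integral_0^1 integral_0^1 (2*x - 2*y) dx dy = 0.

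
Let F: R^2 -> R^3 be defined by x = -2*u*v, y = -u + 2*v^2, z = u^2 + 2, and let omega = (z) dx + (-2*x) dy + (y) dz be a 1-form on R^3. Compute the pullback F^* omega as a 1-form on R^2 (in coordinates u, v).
F^* omega = (-2*u^2*v - 2*u^2 + 4*u*v^2 - 4*u*v - 4*v) du + (2*u*(-u^2 + 8*v^2 - 2)) dv

Using F^*(f dg) = (f ∘ F) d(g ∘ F), substitute each coordinate x_i by F_i(u, v) in f_i, and replace dx_i by d F_i = (∂F_i/∂u) du + (∂F_i/∂v) dv.
  For the x component: f_1(F) = u^2 + 2; d F_1 = (-2*v) du + (-2*u) dv
  For the y component: f_2(F) = 4*u*v; d F_2 = (-1) du + (4*v) dv
  For the z component: f_3(F) = -u + 2*v^2; d F_3 = (2*u) du + (0) dv
Combining and collecting du, dv coefficients:
  coeff of du: -2*u^2*v - 2*u^2 + 4*u*v^2 - 4*u*v - 4*v
  coeff of dv: 2*u*(-u^2 + 8*v^2 - 2)
F^* omega = (-2*u^2*v - 2*u^2 + 4*u*v^2 - 4*u*v - 4*v) du + (2*u*(-u^2 + 8*v^2 - 2)) dv.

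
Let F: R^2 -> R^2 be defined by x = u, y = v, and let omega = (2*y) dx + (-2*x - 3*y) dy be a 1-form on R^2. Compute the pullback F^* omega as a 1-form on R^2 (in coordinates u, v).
F^* omega = (2*v) du + (-2*u - 3*v) dv

Using F^*(f dg) = (f ∘ F) d(g ∘ F), substitute each coordinate x_i by F_i(u, v) in f_i, and replace dx_i by d F_i = (∂F_i/∂u) du + (∂F_i/∂v) dv.
  For the x component: f_1(F) = 2*v; d F_1 = (1) du + (0) dv
  For the y component: f_2(F) = -2*u - 3*v; d F_2 = (0) du + (1) dv
Combining and collecting du, dv coefficients:
  coeff of du: 2*v
  coeff of dv: -2*u - 3*v
F^* omega = (2*v) du + (-2*u - 3*v) dv.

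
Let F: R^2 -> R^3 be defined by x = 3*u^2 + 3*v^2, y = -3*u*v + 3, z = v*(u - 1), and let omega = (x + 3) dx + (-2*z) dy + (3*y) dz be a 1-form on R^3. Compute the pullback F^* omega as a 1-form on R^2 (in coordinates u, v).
F^* omega = (18*u^3 + 15*u*v^2 + 18*u - 6*v^2 + 9*v) du + (15*u^2*v + 3*u*v + 9*u + 18*v^3 + 18*v - 9) dv

Using F^*(f dg) = (f ∘ F) d(g ∘ F), substitute each coordinate x_i by F_i(u, v) in f_i, and replace dx_i by d F_i = (∂F_i/∂u) du + (∂F_i/∂v) dv.
  For the x component: f_1(F) = 3*u^2 + 3*v^2 + 3; d F_1 = (6*u) du + (6*v) dv
  For the y component: f_2(F) = 2*v*(1 - u); d F_2 = (-3*v) du + (-3*u) dv
  For the z component: f_3(F) = -9*u*v + 9; d F_3 = (v) du + (u - 1) dv
Combining and collecting du, dv coefficients:
  coeff of du: 18*u^3 + 15*u*v^2 + 18*u - 6*v^2 + 9*v
  coeff of dv: 15*u^2*v + 3*u*v + 9*u + 18*v^3 + 18*v - 9
F^* omega = (18*u^3 + 15*u*v^2 + 18*u - 6*v^2 + 9*v) du + (15*u^2*v + 3*u*v + 9*u + 18*v^3 + 18*v - 9) dv.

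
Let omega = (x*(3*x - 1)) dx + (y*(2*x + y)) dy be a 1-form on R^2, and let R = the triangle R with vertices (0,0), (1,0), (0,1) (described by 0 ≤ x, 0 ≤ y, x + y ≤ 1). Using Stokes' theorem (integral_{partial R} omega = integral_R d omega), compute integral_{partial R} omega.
integral_(partial R) omega = 1/3

Stokes: integral_partial_R omega = integral_R d omega with d omega = (∂Q/∂x - ∂P/∂y) dx ∧ dy.
  ∂Q/∂x = 2*y
  ∂P/∂y = 0
  integrand = ∂Q/∂x - ∂P/∂y = 2*y.
Integrating over R: integral_0^1 integral_0^{1-x} (2*y) dy dx = 1/3.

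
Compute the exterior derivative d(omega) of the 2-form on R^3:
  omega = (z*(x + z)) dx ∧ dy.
d(omega) = (x + 2*z) dx ∧ dy ∧ dz

For a 2-form omega = sum_{i<j} g_{ij} dx_i ∧ dx_j, the exterior derivative is
  d(omega) = sum_{i<j} d(g_{ij}) ∧ dx_i ∧ dx_j = sum_{i<j, k} (∂g_{ij}/∂x_k) dx_k ∧ dx_i ∧ dx_j.
Expand each term, using dx_k ∧ dx_i ∧ dx_j = sgn(permutation) dx_{(a)} ∧ dx_{(b)} ∧ dx_{(c)} with (a < b < c) sorted:
  d(z*(x + z)) includes (∂/∂z)(z*(x + z)) dz = (x + 2*z) dz, which multiplied by dx ∧ dy gives (x + 2*z) dx ∧ dy ∧ dz
Collecting like 3-forms: d(omega) = (x + 2*z) dx ∧ dy ∧ dz.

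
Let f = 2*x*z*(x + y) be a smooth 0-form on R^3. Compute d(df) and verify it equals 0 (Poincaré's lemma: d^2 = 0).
d(df) = 0

Step 1: df = sum_i (∂f/∂x_i) dx_i = (2*z*(2*x + y)) dx + (2*x*z) dy + (2*x*(x + y)) dz.
Step 2: Apply d again. Using the 1-form formula, the coefficient of dx ∧ dy in d(df) is ∂^2 f/∂x ∂y - ∂^2 f/∂y ∂x = (2*z) - (2*z) = 0 (equality of mixed partials for smooth f).
Similarly for dx ∧ dz and dy ∧ dz — all coefficients vanish. So d(df) = 0.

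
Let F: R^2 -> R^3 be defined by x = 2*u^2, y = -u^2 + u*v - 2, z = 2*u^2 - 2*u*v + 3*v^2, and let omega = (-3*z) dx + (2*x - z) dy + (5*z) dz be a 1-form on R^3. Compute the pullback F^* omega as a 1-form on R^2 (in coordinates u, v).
F^* omega = (12*u^3 - 38*u^2*v + 52*u*v^2 - 33*v^3) du + (-18*u^3 + 82*u^2*v - 93*u*v^2 + 90*v^3) dv

Using F^*(f dg) = (f ∘ F) d(g ∘ F), substitute each coordinate x_i by F_i(u, v) in f_i, and replace dx_i by d F_i = (∂F_i/∂u) du + (∂F_i/∂v) dv.
  For the x component: f_1(F) = -6*u^2 + 6*u*v - 9*v^2; d F_1 = (4*u) du + (0) dv
  For the y component: f_2(F) = 2*u^2 + 2*u*v - 3*v^2; d F_2 = (-2*u + v) du + (u) dv
  For the z component: f_3(F) = 10*u^2 - 10*u*v + 15*v^2; d F_3 = (4*u - 2*v) du + (-2*u + 6*v) dv
Combining and collecting du, dv coefficients:
  coeff of du: 12*u^3 - 38*u^2*v + 52*u*v^2 - 33*v^3
  coeff of dv: -18*u^3 + 82*u^2*v - 93*u*v^2 + 90*v^3
F^* omega = (12*u^3 - 38*u^2*v + 52*u*v^2 - 33*v^3) du + (-18*u^3 + 82*u^2*v - 93*u*v^2 + 90*v^3) dv.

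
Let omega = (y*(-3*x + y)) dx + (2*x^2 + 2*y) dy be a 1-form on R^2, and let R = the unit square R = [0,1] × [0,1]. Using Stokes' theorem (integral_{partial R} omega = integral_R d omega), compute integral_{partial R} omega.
integral_(partial R) omega = 5/2

Stokes: integral_partial_R omega = integral_R d omega with d omega = (∂Q/∂x - ∂P/∂y) dx ∧ dy.
  ∂Q/∂x = 4*x
  ∂P/∂y = -3*x + 2*y
  integrand = ∂Q/∂x - ∂P/∂y = 7*x - 2*y.
Integrating over R: integral_0^1 integral_0^1 (7*x - 2*y) dx dy = 5/2.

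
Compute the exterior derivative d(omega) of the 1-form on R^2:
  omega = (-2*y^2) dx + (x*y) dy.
d(omega) = (5*y) dx ∧ dy

For a 1-form omega = sum_i f_i dx_i, the exterior derivative is
  d(omega) = sum_{i < j} (∂f_j/∂x_i - ∂f_i/∂x_j) dx_i ∧ dx_j.
  coefficient of dx ∧ dy: ∂f_2/∂x - ∂f_1/∂y = ∂(x*y)/∂x - ∂(-2*y^2)/∂y = 5*y
Assembling: d(omega) = (5*y) dx ∧ dy.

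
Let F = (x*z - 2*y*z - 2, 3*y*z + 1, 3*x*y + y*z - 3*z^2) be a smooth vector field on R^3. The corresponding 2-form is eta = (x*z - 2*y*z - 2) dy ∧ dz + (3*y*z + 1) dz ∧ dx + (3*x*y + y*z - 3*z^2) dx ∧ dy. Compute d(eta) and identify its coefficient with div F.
d(eta) = (y - 2*z) dx ∧ dy ∧ dz; div F = y - 2*z

For a 2-form in R^3 of the form above, applying d gives a 3-form with coefficient ∂P/∂x + ∂Q/∂y + ∂R/∂z:
  ∂P/∂x = z
  ∂Q/∂y = 3*z
  ∂R/∂z = y - 6*z
Sum = y - 2*z, which is exactly div F.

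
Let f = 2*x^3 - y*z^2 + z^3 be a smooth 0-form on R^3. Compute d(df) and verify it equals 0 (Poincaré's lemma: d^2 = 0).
d(df) = 0

Step 1: df = sum_i (∂f/∂x_i) dx_i = (6*x^2) dx + (-z^2) dy + (z*(-2*y + 3*z)) dz.
Step 2: Apply d again. Using the 1-form formula, the coefficient of dx ∧ dy in d(df) is ∂^2 f/∂x ∂y - ∂^2 f/∂y ∂x = (0) - (0) = 0 (equality of mixed partials for smooth f).
Similarly for dx ∧ dz and dy ∧ dz — all coefficients vanish. So d(df) = 0.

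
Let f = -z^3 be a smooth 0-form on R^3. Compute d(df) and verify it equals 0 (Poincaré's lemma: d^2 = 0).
d(df) = 0

Step 1: df = sum_i (∂f/∂x_i) dx_i = (0) dx + (0) dy + (-3*z^2) dz.
Step 2: Apply d again. Using the 1-form formula, the coefficient of dx ∧ dy in d(df) is ∂^2 f/∂x ∂y - ∂^2 f/∂y ∂x = (0) - (0) = 0 (equality of mixed partials for smooth f).
Similarly for dx ∧ dz and dy ∧ dz — all coefficients vanish. So d(df) = 0.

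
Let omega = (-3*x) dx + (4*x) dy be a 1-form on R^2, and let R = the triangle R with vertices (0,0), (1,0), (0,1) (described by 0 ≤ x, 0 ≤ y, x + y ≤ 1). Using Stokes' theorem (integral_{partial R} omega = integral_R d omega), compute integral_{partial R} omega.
integral_(partial R) omega = 2

Stokes: integral_partial_R omega = integral_R d omega with d omega = (∂Q/∂x - ∂P/∂y) dx ∧ dy.
  ∂Q/∂x = 4
  ∂P/∂y = 0
  integrand = ∂Q/∂x - ∂P/∂y = 4.
Integrating over R: integral_0^1 integral_0^{1-x} (4) dy dx = 2.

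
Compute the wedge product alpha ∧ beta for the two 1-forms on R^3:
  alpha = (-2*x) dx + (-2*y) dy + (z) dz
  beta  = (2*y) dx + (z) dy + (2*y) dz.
alpha ∧ beta = (-2*x*z + 4*y^2) dx ∧ dy + (-2*y*(2*x + z)) dx ∧ dz + (-4*y^2 - z^2) dy ∧ dz

Distribute the wedge, using dx_i ∧ dx_j = -dx_j ∧ dx_i and dx_i ∧ dx_i = 0. For each pair (i, j) with i < j, the coefficient of dx_i ∧ dx_j in alpha ∧ beta is (alpha_i * beta_j - alpha_j * beta_i). Collecting: alpha ∧ beta = (-2*x*z + 4*y^2) dx ∧ dy + (-2*y*(2*x + z)) dx ∧ dz + (-4*y^2 - z^2) dy ∧ dz.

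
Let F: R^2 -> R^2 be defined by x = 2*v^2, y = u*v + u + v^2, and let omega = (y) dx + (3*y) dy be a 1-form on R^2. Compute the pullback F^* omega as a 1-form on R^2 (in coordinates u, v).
F^* omega = (3*u*v^2 + 6*u*v + 3*u + 3*v^3 + 3*v^2) du + (3*u^2*v + 3*u^2 + 13*u*v^2 + 10*u*v + 10*v^3) dv

Using F^*(f dg) = (f ∘ F) d(g ∘ F), substitute each coordinate x_i by F_i(u, v) in f_i, and replace dx_i by d F_i = (∂F_i/∂u) du + (∂F_i/∂v) dv.
  For the x component: f_1(F) = u*v + u + v^2; d F_1 = (0) du + (4*v) dv
  For the y component: f_2(F) = 3*u*v + 3*u + 3*v^2; d F_2 = (v + 1) du + (u + 2*v) dv
Combining and collecting du, dv coefficients:
  coeff of du: 3*u*v^2 + 6*u*v + 3*u + 3*v^3 + 3*v^2
  coeff of dv: 3*u^2*v + 3*u^2 + 13*u*v^2 + 10*u*v + 10*v^3
F^* omega = (3*u*v^2 + 6*u*v + 3*u + 3*v^3 + 3*v^2) du + (3*u^2*v + 3*u^2 + 13*u*v^2 + 10*u*v + 10*v^3) dv.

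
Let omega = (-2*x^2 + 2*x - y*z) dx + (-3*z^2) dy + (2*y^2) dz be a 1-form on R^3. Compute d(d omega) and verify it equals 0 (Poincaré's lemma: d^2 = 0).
d(d omega) = 0

Step 1: d omega = sum_{i<j} (∂f_j/∂x_i - ∂f_i/∂x_j) dx_i ∧ dx_j:
  coeff of dx ∧ dy: z
  coeff of dx ∧ dz: y
  coeff of dy ∧ dz: 4*y + 6*z
Step 2: Apply d again to each 2-form coefficient. The only possible 3-form in R^3 is dx ∧ dy ∧ dz, with coefficient
  ∂(coeff of dy∧dz)/∂x - ∂(coeff of dx∧dz)/∂y + ∂(coeff of dx∧dy)/∂z
  = ∂/∂x (4*y + 6*z) - ∂/∂y (y) + ∂/∂z (z).
Each of these terms simplifies to sums of mixed partials that cancel in pairs. The result is 0 (by equality of mixed partials for smooth functions — Schwarz / Clairaut).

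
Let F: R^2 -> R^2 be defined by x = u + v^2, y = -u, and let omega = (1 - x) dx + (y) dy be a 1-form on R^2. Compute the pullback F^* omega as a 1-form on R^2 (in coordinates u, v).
F^* omega = (1 - v^2) du + (2*v*(-u - v^2 + 1)) dv

Using F^*(f dg) = (f ∘ F) d(g ∘ F), substitute each coordinate x_i by F_i(u, v) in f_i, and replace dx_i by d F_i = (∂F_i/∂u) du + (∂F_i/∂v) dv.
  For the x component: f_1(F) = -u - v^2 + 1; d F_1 = (1) du + (2*v) dv
  For the y component: f_2(F) = -u; d F_2 = (-1) du + (0) dv
Combining and collecting du, dv coefficients:
  coeff of du: 1 - v^2
  coeff of dv: 2*v*(-u - v^2 + 1)
F^* omega = (1 - v^2) du + (2*v*(-u - v^2 + 1)) dv.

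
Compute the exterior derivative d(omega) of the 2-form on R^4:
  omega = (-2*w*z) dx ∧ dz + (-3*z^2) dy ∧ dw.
d(omega) = (-2*z) dx ∧ dz ∧ dw + (6*z) dy ∧ dz ∧ dw

For a 2-form omega = sum_{i<j} g_{ij} dx_i ∧ dx_j, the exterior derivative is
  d(omega) = sum_{i<j} d(g_{ij}) ∧ dx_i ∧ dx_j = sum_{i<j, k} (∂g_{ij}/∂x_k) dx_k ∧ dx_i ∧ dx_j.
Expand each term, using dx_k ∧ dx_i ∧ dx_j = sgn(permutation) dx_{(a)} ∧ dx_{(b)} ∧ dx_{(c)} with (a < b < c) sorted:
  d(-2*w*z) includes (∂/∂w)(-2*w*z) dw = (-2*z) dw, which multiplied by dx ∧ dz gives (-2*z) dx ∧ dz ∧ dw
  d(-3*z^2) includes (∂/∂z)(-3*z^2) dz = (-6*z) dz, which multiplied by dy ∧ dw gives (6*z) dy ∧ dz ∧ dw
Collecting like 3-forms: d(omega) = (-2*z) dx ∧ dz ∧ dw + (6*z) dy ∧ dz ∧ dw.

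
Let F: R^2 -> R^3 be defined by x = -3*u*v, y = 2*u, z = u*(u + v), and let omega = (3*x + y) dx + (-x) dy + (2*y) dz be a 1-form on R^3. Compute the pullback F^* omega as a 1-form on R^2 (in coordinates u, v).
F^* omega = (u*(8*u + 27*v^2 + 4*v)) du + (u^2*(27*v - 2)) dv

Using F^*(f dg) = (f ∘ F) d(g ∘ F), substitute each coordinate x_i by F_i(u, v) in f_i, and replace dx_i by d F_i = (∂F_i/∂u) du + (∂F_i/∂v) dv.
  For the x component: f_1(F) = u*(2 - 9*v); d F_1 = (-3*v) du + (-3*u) dv
  For the y component: f_2(F) = 3*u*v; d F_2 = (2) du + (0) dv
  For the z component: f_3(F) = 4*u; d F_3 = (2*u + v) du + (u) dv
Combining and collecting du, dv coefficients:
  coeff of du: u*(8*u + 27*v^2 + 4*v)
  coeff of dv: u^2*(27*v - 2)
F^* omega = (u*(8*u + 27*v^2 + 4*v)) du + (u^2*(27*v - 2)) dv.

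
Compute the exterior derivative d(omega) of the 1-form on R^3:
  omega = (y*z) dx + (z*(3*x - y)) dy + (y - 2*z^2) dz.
d(omega) = (2*z) dx ∧ dy + (-y) dx ∧ dz + (-3*x + y + 1) dy ∧ dz

For a 1-form omega = sum_i f_i dx_i, the exterior derivative is
  d(omega) = sum_{i < j} (∂f_j/∂x_i - ∂f_i/∂x_j) dx_i ∧ dx_j.
  coefficient of dx ∧ dy: ∂f_2/∂x - ∂f_1/∂y = ∂(z*(3*x - y))/∂x - ∂(y*z)/∂y = 2*z
  coefficient of dx ∧ dz: ∂f_3/∂x - ∂f_1/∂z = ∂(y - 2*z^2)/∂x - ∂(y*z)/∂z = -y
  coefficient of dy ∧ dz: ∂f_3/∂y - ∂f_2/∂z = ∂(y - 2*z^2)/∂y - ∂(z*(3*x - y))/∂z = -3*x + y + 1
Assembling: d(omega) = (2*z) dx ∧ dy + (-y) dx ∧ dz + (-3*x + y + 1) dy ∧ dz.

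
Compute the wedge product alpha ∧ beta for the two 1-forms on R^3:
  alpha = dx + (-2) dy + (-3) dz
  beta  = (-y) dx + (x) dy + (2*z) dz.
alpha ∧ beta = (x - 2*y) dx ∧ dy + (-3*y + 2*z) dx ∧ dz + (3*x - 4*z) dy ∧ dz

Distribute the wedge, using dx_i ∧ dx_j = -dx_j ∧ dx_i and dx_i ∧ dx_i = 0. For each pair (i, j) with i < j, the coefficient of dx_i ∧ dx_j in alpha ∧ beta is (alpha_i * beta_j - alpha_j * beta_i). Collecting: alpha ∧ beta = (x - 2*y) dx ∧ dy + (-3*y + 2*z) dx ∧ dz + (3*x - 4*z) dy ∧ dz.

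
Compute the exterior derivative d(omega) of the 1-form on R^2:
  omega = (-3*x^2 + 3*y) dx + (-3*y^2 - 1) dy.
d(omega) = (-3) dx ∧ dy

For a 1-form omega = sum_i f_i dx_i, the exterior derivative is
  d(omega) = sum_{i < j} (∂f_j/∂x_i - ∂f_i/∂x_j) dx_i ∧ dx_j.
  coefficient of dx ∧ dy: ∂f_2/∂x - ∂f_1/∂y = ∂(-3*y^2 - 1)/∂x - ∂(-3*x^2 + 3*y)/∂y = -3
Assembling: d(omega) = (-3) dx ∧ dy.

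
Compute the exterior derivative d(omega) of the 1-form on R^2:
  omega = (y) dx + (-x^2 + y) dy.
d(omega) = (-2*x - 1) dx ∧ dy

For a 1-form omega = sum_i f_i dx_i, the exterior derivative is
  d(omega) = sum_{i < j} (∂f_j/∂x_i - ∂f_i/∂x_j) dx_i ∧ dx_j.
  coefficient of dx ∧ dy: ∂f_2/∂x - ∂f_1/∂y = ∂(-x^2 + y)/∂x - ∂(y)/∂y = -2*x - 1
Assembling: d(omega) = (-2*x - 1) dx ∧ dy.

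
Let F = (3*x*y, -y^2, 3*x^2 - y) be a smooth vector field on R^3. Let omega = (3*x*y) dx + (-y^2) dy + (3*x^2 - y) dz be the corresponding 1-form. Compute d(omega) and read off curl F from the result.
d(omega) = (-1) dy ∧ dz + (-6*x) dz ∧ dx + (-3*x) dx ∧ dy; curl F = (-1, -6*x, -3*x)

d omega = sum_{i<j} (∂f_j/∂x_i - ∂f_i/∂x_j) dx_i ∧ dx_j. Under the identification (dy ∧ dz, dz ∧ dx, dx ∧ dy) ↔ (e_x, e_y, e_z), the coefficients are exactly the components of curl F. Compute:
  ∂R/∂y - ∂Q/∂z = (-1) - (0) = -1
  ∂P/∂z - ∂R/∂x = (0) - (6*x) = -6*x
  ∂Q/∂x - ∂P/∂y = (0) - (3*x) = -3*x.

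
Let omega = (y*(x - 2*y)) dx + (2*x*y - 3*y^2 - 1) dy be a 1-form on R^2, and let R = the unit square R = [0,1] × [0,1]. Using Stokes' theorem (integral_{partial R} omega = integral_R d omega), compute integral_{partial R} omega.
integral_(partial R) omega = 5/2

Stokes: integral_partial_R omega = integral_R d omega with d omega = (∂Q/∂x - ∂P/∂y) dx ∧ dy.
  ∂Q/∂x = 2*y
  ∂P/∂y = x - 4*y
  integrand = ∂Q/∂x - ∂P/∂y = -x + 6*y.
Integrating over R: integral_0^1 integral_0^1 (-x + 6*y) dx dy = 5/2.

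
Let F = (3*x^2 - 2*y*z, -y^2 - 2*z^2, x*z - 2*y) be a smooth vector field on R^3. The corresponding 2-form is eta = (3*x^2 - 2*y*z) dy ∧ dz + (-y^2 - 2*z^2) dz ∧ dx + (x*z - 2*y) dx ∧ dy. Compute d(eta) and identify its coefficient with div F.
d(eta) = (7*x - 2*y) dx ∧ dy ∧ dz; div F = 7*x - 2*y

For a 2-form in R^3 of the form above, applying d gives a 3-form with coefficient ∂P/∂x + ∂Q/∂y + ∂R/∂z:
  ∂P/∂x = 6*x
  ∂Q/∂y = -2*y
  ∂R/∂z = x
Sum = 7*x - 2*y, which is exactly div F.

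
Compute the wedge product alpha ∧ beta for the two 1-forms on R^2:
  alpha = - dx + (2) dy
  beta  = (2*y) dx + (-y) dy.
alpha ∧ beta = (-3*y) dx ∧ dy

Distribute the wedge, using dx_i ∧ dx_j = -dx_j ∧ dx_i and dx_i ∧ dx_i = 0. For each pair (i, j) with i < j, the coefficient of dx_i ∧ dx_j in alpha ∧ beta is (alpha_i * beta_j - alpha_j * beta_i). Collecting: alpha ∧ beta = (-3*y) dx ∧ dy.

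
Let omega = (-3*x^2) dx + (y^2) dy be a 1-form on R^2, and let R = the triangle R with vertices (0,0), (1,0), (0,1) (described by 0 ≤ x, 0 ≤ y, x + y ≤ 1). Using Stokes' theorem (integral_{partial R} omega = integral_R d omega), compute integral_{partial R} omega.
integral_(partial R) omega = 0

Stokes: integral_partial_R omega = integral_R d omega with d omega = (∂Q/∂x - ∂P/∂y) dx ∧ dy.
  ∂Q/∂x = 0
  ∂P/∂y = 0
  integrand = ∂Q/∂x - ∂P/∂y = 0.
Integrating over R: integral_0^1 integral_0^{1-x} (0) dy dx = 0.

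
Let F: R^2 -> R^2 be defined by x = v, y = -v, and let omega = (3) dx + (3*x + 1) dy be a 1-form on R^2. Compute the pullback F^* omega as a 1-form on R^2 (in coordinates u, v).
F^* omega = (2 - 3*v) dv

Using F^*(f dg) = (f ∘ F) d(g ∘ F), substitute each coordinate x_i by F_i(u, v) in f_i, and replace dx_i by d F_i = (∂F_i/∂u) du + (∂F_i/∂v) dv.
  For the x component: f_1(F) = 3; d F_1 = (0) du + (1) dv
  For the y component: f_2(F) = 3*v + 1; d F_2 = (0) du + (-1) dv
Combining and collecting du, dv coefficients:
  coeff of du: 0
  coeff of dv: 2 - 3*v
F^* omega = (2 - 3*v) dv.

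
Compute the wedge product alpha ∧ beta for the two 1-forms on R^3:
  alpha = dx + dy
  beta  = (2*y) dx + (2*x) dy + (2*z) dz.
alpha ∧ beta = (2*x - 2*y) dx ∧ dy + (2*z) dx ∧ dz + (2*z) dy ∧ dz

Distribute the wedge, using dx_i ∧ dx_j = -dx_j ∧ dx_i and dx_i ∧ dx_i = 0. For each pair (i, j) with i < j, the coefficient of dx_i ∧ dx_j in alpha ∧ beta is (alpha_i * beta_j - alpha_j * beta_i). Collecting: alpha ∧ beta = (2*x - 2*y) dx ∧ dy + (2*z) dx ∧ dz + (2*z) dy ∧ dz.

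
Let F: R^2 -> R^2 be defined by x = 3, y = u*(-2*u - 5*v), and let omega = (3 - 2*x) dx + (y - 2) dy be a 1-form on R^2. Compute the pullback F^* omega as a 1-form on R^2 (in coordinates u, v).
F^* omega = (8*u^3 + 30*u^2*v + 25*u*v^2 + 8*u + 10*v) du + (5*u*(2*u^2 + 5*u*v + 2)) dv

Using F^*(f dg) = (f ∘ F) d(g ∘ F), substitute each coordinate x_i by F_i(u, v) in f_i, and replace dx_i by d F_i = (∂F_i/∂u) du + (∂F_i/∂v) dv.
  For the x component: f_1(F) = -3; d F_1 = (0) du + (0) dv
  For the y component: f_2(F) = -2*u^2 - 5*u*v - 2; d F_2 = (-4*u - 5*v) du + (-5*u) dv
Combining and collecting du, dv coefficients:
  coeff of du: 8*u^3 + 30*u^2*v + 25*u*v^2 + 8*u + 10*v
  coeff of dv: 5*u*(2*u^2 + 5*u*v + 2)
F^* omega = (8*u^3 + 30*u^2*v + 25*u*v^2 + 8*u + 10*v) du + (5*u*(2*u^2 + 5*u*v + 2)) dv.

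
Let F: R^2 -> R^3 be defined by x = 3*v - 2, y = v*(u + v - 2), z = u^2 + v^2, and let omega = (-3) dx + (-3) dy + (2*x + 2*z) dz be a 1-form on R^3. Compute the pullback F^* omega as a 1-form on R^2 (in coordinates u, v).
F^* omega = (4*u^3 + 4*u*v^2 + 12*u*v - 8*u - 3*v) du + (4*u^2*v - 3*u + 4*v^3 + 12*v^2 - 14*v - 3) dv

Using F^*(f dg) = (f ∘ F) d(g ∘ F), substitute each coordinate x_i by F_i(u, v) in f_i, and replace dx_i by d F_i = (∂F_i/∂u) du + (∂F_i/∂v) dv.
  For the x component: f_1(F) = -3; d F_1 = (0) du + (3) dv
  For the y component: f_2(F) = -3; d F_2 = (v) du + (u + 2*v - 2) dv
  For the z component: f_3(F) = 2*u^2 + 2*v^2 + 6*v - 4; d F_3 = (2*u) du + (2*v) dv
Combining and collecting du, dv coefficients:
  coeff of du: 4*u^3 + 4*u*v^2 + 12*u*v - 8*u - 3*v
  coeff of dv: 4*u^2*v - 3*u + 4*v^3 + 12*v^2 - 14*v - 3
F^* omega = (4*u^3 + 4*u*v^2 + 12*u*v - 8*u - 3*v) du + (4*u^2*v - 3*u + 4*v^3 + 12*v^2 - 14*v - 3) dv.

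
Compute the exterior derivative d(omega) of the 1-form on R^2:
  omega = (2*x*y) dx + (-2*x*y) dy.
d(omega) = (-2*x - 2*y) dx ∧ dy

For a 1-form omega = sum_i f_i dx_i, the exterior derivative is
  d(omega) = sum_{i < j} (∂f_j/∂x_i - ∂f_i/∂x_j) dx_i ∧ dx_j.
  coefficient of dx ∧ dy: ∂f_2/∂x - ∂f_1/∂y = ∂(-2*x*y)/∂x - ∂(2*x*y)/∂y = -2*x - 2*y
Assembling: d(omega) = (-2*x - 2*y) dx ∧ dy.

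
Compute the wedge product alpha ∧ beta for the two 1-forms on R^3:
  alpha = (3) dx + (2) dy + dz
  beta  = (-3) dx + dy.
alpha ∧ beta = (9) dx ∧ dy + (3) dx ∧ dz + (-1) dy ∧ dz

Distribute the wedge, using dx_i ∧ dx_j = -dx_j ∧ dx_i and dx_i ∧ dx_i = 0. For each pair (i, j) with i < j, the coefficient of dx_i ∧ dx_j in alpha ∧ beta is (alpha_i * beta_j - alpha_j * beta_i). Collecting: alpha ∧ beta = (9) dx ∧ dy + (3) dx ∧ dz + (-1) dy ∧ dz.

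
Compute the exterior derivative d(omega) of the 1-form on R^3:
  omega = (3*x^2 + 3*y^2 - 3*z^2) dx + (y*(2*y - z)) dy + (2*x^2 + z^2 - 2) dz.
d(omega) = (-6*y) dx ∧ dy + (4*x + 6*z) dx ∧ dz + (y) dy ∧ dz

For a 1-form omega = sum_i f_i dx_i, the exterior derivative is
  d(omega) = sum_{i < j} (∂f_j/∂x_i - ∂f_i/∂x_j) dx_i ∧ dx_j.
  coefficient of dx ∧ dy: ∂f_2/∂x - ∂f_1/∂y = ∂(y*(2*y - z))/∂x - ∂(3*x^2 + 3*y^2 - 3*z^2)/∂y = -6*y
  coefficient of dx ∧ dz: ∂f_3/∂x - ∂f_1/∂z = ∂(2*x^2 + z^2 - 2)/∂x - ∂(3*x^2 + 3*y^2 - 3*z^2)/∂z = 4*x + 6*z
  coefficient of dy ∧ dz: ∂f_3/∂y - ∂f_2/∂z = ∂(2*x^2 + z^2 - 2)/∂y - ∂(y*(2*y - z))/∂z = y
Assembling: d(omega) = (-6*y) dx ∧ dy + (4*x + 6*z) dx ∧ dz + (y) dy ∧ dz.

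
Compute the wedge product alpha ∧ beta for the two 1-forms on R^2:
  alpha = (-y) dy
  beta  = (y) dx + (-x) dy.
alpha ∧ beta = (y^2) dx ∧ dy

Distribute the wedge, using dx_i ∧ dx_j = -dx_j ∧ dx_i and dx_i ∧ dx_i = 0. For each pair (i, j) with i < j, the coefficient of dx_i ∧ dx_j in alpha ∧ beta is (alpha_i * beta_j - alpha_j * beta_i). Collecting: alpha ∧ beta = (y^2) dx ∧ dy.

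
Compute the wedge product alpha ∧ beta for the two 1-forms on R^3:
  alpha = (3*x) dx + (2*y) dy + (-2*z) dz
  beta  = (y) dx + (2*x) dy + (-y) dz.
alpha ∧ beta = (6*x^2 - 2*y^2) dx ∧ dy + (y*(-3*x + 2*z)) dx ∧ dz + (4*x*z - 2*y^2) dy ∧ dz

Distribute the wedge, using dx_i ∧ dx_j = -dx_j ∧ dx_i and dx_i ∧ dx_i = 0. For each pair (i, j) with i < j, the coefficient of dx_i ∧ dx_j in alpha ∧ beta is (alpha_i * beta_j - alpha_j * beta_i). Collecting: alpha ∧ beta = (6*x^2 - 2*y^2) dx ∧ dy + (y*(-3*x + 2*z)) dx ∧ dz + (4*x*z - 2*y^2) dy ∧ dz.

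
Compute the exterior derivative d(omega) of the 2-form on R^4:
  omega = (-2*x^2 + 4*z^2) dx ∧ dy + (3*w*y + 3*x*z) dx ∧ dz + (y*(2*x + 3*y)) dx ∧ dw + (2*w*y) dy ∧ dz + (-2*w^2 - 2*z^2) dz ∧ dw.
d(omega) = (-3*w + 8*z) dx ∧ dy ∧ dz + (3*y) dx ∧ dz ∧ dw + (-2*x - 6*y) dx ∧ dy ∧ dw + (2*y) dy ∧ dz ∧ dw

For a 2-form omega = sum_{i<j} g_{ij} dx_i ∧ dx_j, the exterior derivative is
  d(omega) = sum_{i<j} d(g_{ij}) ∧ dx_i ∧ dx_j = sum_{i<j, k} (∂g_{ij}/∂x_k) dx_k ∧ dx_i ∧ dx_j.
Expand each term, using dx_k ∧ dx_i ∧ dx_j = sgn(permutation) dx_{(a)} ∧ dx_{(b)} ∧ dx_{(c)} with (a < b < c) sorted:
  d(-2*x^2 + 4*z^2) includes (∂/∂z)(-2*x^2 + 4*z^2) dz = (8*z) dz, which multiplied by dx ∧ dy gives (8*z) dx ∧ dy ∧ dz
  d(3*w*y + 3*x*z) includes (∂/∂y)(3*w*y + 3*x*z) dy = (3*w) dy, which multiplied by dx ∧ dz gives (-3*w) dx ∧ dy ∧ dz
  d(3*w*y + 3*x*z) includes (∂/∂w)(3*w*y + 3*x*z) dw = (3*y) dw, which multiplied by dx ∧ dz gives (3*y) dx ∧ dz ∧ dw
  d(y*(2*x + 3*y)) includes (∂/∂y)(y*(2*x + 3*y)) dy = (2*x + 6*y) dy, which multiplied by dx ∧ dw gives (-2*x - 6*y) dx ∧ dy ∧ dw
  d(2*w*y) includes (∂/∂w)(2*w*y) dw = (2*y) dw, which multiplied by dy ∧ dz gives (2*y) dy ∧ dz ∧ dw
Collecting like 3-forms: d(omega) = (-3*w + 8*z) dx ∧ dy ∧ dz + (3*y) dx ∧ dz ∧ dw + (-2*x - 6*y) dx ∧ dy ∧ dw + (2*y) dy ∧ dz ∧ dw.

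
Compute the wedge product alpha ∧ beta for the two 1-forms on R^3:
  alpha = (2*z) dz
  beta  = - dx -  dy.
alpha ∧ beta = (2*z) dx ∧ dz + (2*z) dy ∧ dz

Distribute the wedge, using dx_i ∧ dx_j = -dx_j ∧ dx_i and dx_i ∧ dx_i = 0. For each pair (i, j) with i < j, the coefficient of dx_i ∧ dx_j in alpha ∧ beta is (alpha_i * beta_j - alpha_j * beta_i). Collecting: alpha ∧ beta = (2*z) dx ∧ dz + (2*z) dy ∧ dz.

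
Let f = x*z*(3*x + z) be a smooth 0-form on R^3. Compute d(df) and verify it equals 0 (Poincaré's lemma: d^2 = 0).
d(df) = 0

Step 1: df = sum_i (∂f/∂x_i) dx_i = (z*(6*x + z)) dx + (0) dy + (x*(3*x + 2*z)) dz.
Step 2: Apply d again. Using the 1-form formula, the coefficient of dx ∧ dy in d(df) is ∂^2 f/∂x ∂y - ∂^2 f/∂y ∂x = (0) - (0) = 0 (equality of mixed partials for smooth f).
Similarly for dx ∧ dz and dy ∧ dz — all coefficients vanish. So d(df) = 0.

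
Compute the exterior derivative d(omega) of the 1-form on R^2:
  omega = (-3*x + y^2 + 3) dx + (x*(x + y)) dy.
d(omega) = (2*x - y) dx ∧ dy

For a 1-form omega = sum_i f_i dx_i, the exterior derivative is
  d(omega) = sum_{i < j} (∂f_j/∂x_i - ∂f_i/∂x_j) dx_i ∧ dx_j.
  coefficient of dx ∧ dy: ∂f_2/∂x - ∂f_1/∂y = ∂(x*(x + y))/∂x - ∂(-3*x + y^2 + 3)/∂y = 2*x - y
Assembling: d(omega) = (2*x - y) dx ∧ dy.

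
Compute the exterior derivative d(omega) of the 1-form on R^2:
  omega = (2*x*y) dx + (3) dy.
d(omega) = (-2*x) dx ∧ dy

For a 1-form omega = sum_i f_i dx_i, the exterior derivative is
  d(omega) = sum_{i < j} (∂f_j/∂x_i - ∂f_i/∂x_j) dx_i ∧ dx_j.
  coefficient of dx ∧ dy: ∂f_2/∂x - ∂f_1/∂y = ∂(3)/∂x - ∂(2*x*y)/∂y = -2*x
Assembling: d(omega) = (-2*x) dx ∧ dy.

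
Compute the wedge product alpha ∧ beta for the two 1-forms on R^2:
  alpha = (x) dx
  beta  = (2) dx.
alpha ∧ beta = 0

Distribute the wedge, using dx_i ∧ dx_j = -dx_j ∧ dx_i and dx_i ∧ dx_i = 0. For each pair (i, j) with i < j, the coefficient of dx_i ∧ dx_j in alpha ∧ beta is (alpha_i * beta_j - alpha_j * beta_i). Collecting: alpha ∧ beta = 0.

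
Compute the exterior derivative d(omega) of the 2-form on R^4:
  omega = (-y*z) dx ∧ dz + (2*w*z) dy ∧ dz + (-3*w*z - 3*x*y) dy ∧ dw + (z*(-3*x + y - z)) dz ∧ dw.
d(omega) = (z) dx ∧ dy ∧ dz + (3*w + 3*z) dy ∧ dz ∧ dw + (-3*y) dx ∧ dy ∧ dw + (-3*z) dx ∧ dz ∧ dw

For a 2-form omega = sum_{i<j} g_{ij} dx_i ∧ dx_j, the exterior derivative is
  d(omega) = sum_{i<j} d(g_{ij}) ∧ dx_i ∧ dx_j = sum_{i<j, k} (∂g_{ij}/∂x_k) dx_k ∧ dx_i ∧ dx_j.
Expand each term, using dx_k ∧ dx_i ∧ dx_j = sgn(permutation) dx_{(a)} ∧ dx_{(b)} ∧ dx_{(c)} with (a < b < c) sorted:
  d(-y*z) includes (∂/∂y)(-y*z) dy = (-z) dy, which multiplied by dx ∧ dz gives (z) dx ∧ dy ∧ dz
  d(2*w*z) includes (∂/∂w)(2*w*z) dw = (2*z) dw, which multiplied by dy ∧ dz gives (2*z) dy ∧ dz ∧ dw
  d(-3*w*z - 3*x*y) includes (∂/∂x)(-3*w*z - 3*x*y) dx = (-3*y) dx, which multiplied by dy ∧ dw gives (-3*y) dx ∧ dy ∧ dw
  d(-3*w*z - 3*x*y) includes (∂/∂z)(-3*w*z - 3*x*y) dz = (-3*w) dz, which multiplied by dy ∧ dw gives (3*w) dy ∧ dz ∧ dw
  d(z*(-3*x + y - z)) includes (∂/∂x)(z*(-3*x + y - z)) dx = (-3*z) dx, which multiplied by dz ∧ dw gives (-3*z) dx ∧ dz ∧ dw
  d(z*(-3*x + y - z)) includes (∂/∂y)(z*(-3*x + y - z)) dy = (z) dy, which multiplied by dz ∧ dw gives (z) dy ∧ dz ∧ dw
Collecting like 3-forms: d(omega) = (z) dx ∧ dy ∧ dz + (3*w + 3*z) dy ∧ dz ∧ dw + (-3*y) dx ∧ dy ∧ dw + (-3*z) dx ∧ dz ∧ dw.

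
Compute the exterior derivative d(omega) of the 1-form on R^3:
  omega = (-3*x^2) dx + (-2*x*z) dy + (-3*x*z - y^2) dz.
d(omega) = (-2*z) dx ∧ dy + (-3*z) dx ∧ dz + (2*x - 2*y) dy ∧ dz

For a 1-form omega = sum_i f_i dx_i, the exterior derivative is
  d(omega) = sum_{i < j} (∂f_j/∂x_i - ∂f_i/∂x_j) dx_i ∧ dx_j.
  coefficient of dx ∧ dy: ∂f_2/∂x - ∂f_1/∂y = ∂(-2*x*z)/∂x - ∂(-3*x^2)/∂y = -2*z
  coefficient of dx ∧ dz: ∂f_3/∂x - ∂f_1/∂z = ∂(-3*x*z - y^2)/∂x - ∂(-3*x^2)/∂z = -3*z
  coefficient of dy ∧ dz: ∂f_3/∂y - ∂f_2/∂z = ∂(-3*x*z - y^2)/∂y - ∂(-2*x*z)/∂z = 2*x - 2*y
Assembling: d(omega) = (-2*z) dx ∧ dy + (-3*z) dx ∧ dz + (2*x - 2*y) dy ∧ dz.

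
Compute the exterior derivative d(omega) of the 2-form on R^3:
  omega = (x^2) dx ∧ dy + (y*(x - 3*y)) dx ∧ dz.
d(omega) = (-x + 6*y) dx ∧ dy ∧ dz

For a 2-form omega = sum_{i<j} g_{ij} dx_i ∧ dx_j, the exterior derivative is
  d(omega) = sum_{i<j} d(g_{ij}) ∧ dx_i ∧ dx_j = sum_{i<j, k} (∂g_{ij}/∂x_k) dx_k ∧ dx_i ∧ dx_j.
Expand each term, using dx_k ∧ dx_i ∧ dx_j = sgn(permutation) dx_{(a)} ∧ dx_{(b)} ∧ dx_{(c)} with (a < b < c) sorted:
  d(y*(x - 3*y)) includes (∂/∂y)(y*(x - 3*y)) dy = (x - 6*y) dy, which multiplied by dx ∧ dz gives (-x + 6*y) dx ∧ dy ∧ dz
Collecting like 3-forms: d(omega) = (-x + 6*y) dx ∧ dy ∧ dz.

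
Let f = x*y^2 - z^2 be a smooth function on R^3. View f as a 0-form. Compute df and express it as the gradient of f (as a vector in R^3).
df = (y^2) dx + (2*x*y) dy + (-2*z) dz; grad f = (y^2, 2*x*y, -2*z)

For a 0-form f, d f = (∂f/∂x) dx + (∂f/∂y) dy + (∂f/∂z) dz. The components of the vector representation are exactly the entries of grad f in Cartesian coordinates:
  ∂f/∂x = y^2
  ∂f/∂y = 2*x*y
  ∂f/∂z = -2*z.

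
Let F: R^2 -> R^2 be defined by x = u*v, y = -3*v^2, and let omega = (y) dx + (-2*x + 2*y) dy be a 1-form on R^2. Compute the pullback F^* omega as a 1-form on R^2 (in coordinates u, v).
F^* omega = (-3*v^3) du + (9*v^2*(u + 4*v)) dv

Using F^*(f dg) = (f ∘ F) d(g ∘ F), substitute each coordinate x_i by F_i(u, v) in f_i, and replace dx_i by d F_i = (∂F_i/∂u) du + (∂F_i/∂v) dv.
  For the x component: f_1(F) = -3*v^2; d F_1 = (v) du + (u) dv
  For the y component: f_2(F) = 2*v*(-u - 3*v); d F_2 = (0) du + (-6*v) dv
Combining and collecting du, dv coefficients:
  coeff of du: -3*v^3
  coeff of dv: 9*v^2*(u + 4*v)
F^* omega = (-3*v^3) du + (9*v^2*(u + 4*v)) dv.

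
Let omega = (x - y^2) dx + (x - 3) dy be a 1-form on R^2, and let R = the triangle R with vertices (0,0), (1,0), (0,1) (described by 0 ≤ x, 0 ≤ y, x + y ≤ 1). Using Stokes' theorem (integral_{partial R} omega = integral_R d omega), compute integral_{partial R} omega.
integral_(partial R) omega = 5/6

Stokes: integral_partial_R omega = integral_R d omega with d omega = (∂Q/∂x - ∂P/∂y) dx ∧ dy.
  ∂Q/∂x = 1
  ∂P/∂y = -2*y
  integrand = ∂Q/∂x - ∂P/∂y = 2*y + 1.
Integrating over R: integral_0^1 integral_0^{1-x} (2*y + 1) dy dx = 5/6.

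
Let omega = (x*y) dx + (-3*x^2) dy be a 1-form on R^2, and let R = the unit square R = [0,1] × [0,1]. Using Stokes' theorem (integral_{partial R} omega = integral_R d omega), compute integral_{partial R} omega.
integral_(partial R) omega = -7/2

Stokes: integral_partial_R omega = integral_R d omega with d omega = (∂Q/∂x - ∂P/∂y) dx ∧ dy.
  ∂Q/∂x = -6*x
  ∂P/∂y = x
  integrand = ∂Q/∂x - ∂P/∂y = -7*x.
Integrating over R: integral_0^1 integral_0^1 (-7*x) dx dy = -7/2.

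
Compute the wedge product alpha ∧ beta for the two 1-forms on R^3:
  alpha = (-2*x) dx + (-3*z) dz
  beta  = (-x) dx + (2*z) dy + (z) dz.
alpha ∧ beta = (-4*x*z) dx ∧ dy + (-5*x*z) dx ∧ dz + (6*z^2) dy ∧ dz

Distribute the wedge, using dx_i ∧ dx_j = -dx_j ∧ dx_i and dx_i ∧ dx_i = 0. For each pair (i, j) with i < j, the coefficient of dx_i ∧ dx_j in alpha ∧ beta is (alpha_i * beta_j - alpha_j * beta_i). Collecting: alpha ∧ beta = (-4*x*z) dx ∧ dy + (-5*x*z) dx ∧ dz + (6*z^2) dy ∧ dz.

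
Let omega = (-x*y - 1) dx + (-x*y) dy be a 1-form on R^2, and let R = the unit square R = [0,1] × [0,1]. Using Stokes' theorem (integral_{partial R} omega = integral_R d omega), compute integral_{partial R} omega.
integral_(partial R) omega = 0

Stokes: integral_partial_R omega = integral_R d omega with d omega = (∂Q/∂x - ∂P/∂y) dx ∧ dy.
  ∂Q/∂x = -y
  ∂P/∂y = -x
  integrand = ∂Q/∂x - ∂P/∂y = x - y.
Integrating over R: integral_0^1 integral_0^1 (x - y) dx dy = 0.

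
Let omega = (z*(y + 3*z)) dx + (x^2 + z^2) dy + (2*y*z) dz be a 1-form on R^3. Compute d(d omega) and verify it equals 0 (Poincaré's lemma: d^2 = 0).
d(d omega) = 0

Step 1: d omega = sum_{i<j} (∂f_j/∂x_i - ∂f_i/∂x_j) dx_i ∧ dx_j:
  coeff of dx ∧ dy: 2*x - z
  coeff of dx ∧ dz: -y - 6*z
  coeff of dy ∧ dz: 0
Step 2: Apply d again to each 2-form coefficient. The only possible 3-form in R^3 is dx ∧ dy ∧ dz, with coefficient
  ∂(coeff of dy∧dz)/∂x - ∂(coeff of dx∧dz)/∂y + ∂(coeff of dx∧dy)/∂z
  = ∂/∂x (0) - ∂/∂y (-y - 6*z) + ∂/∂z (2*x - z).
Each of these terms simplifies to sums of mixed partials that cancel in pairs. The result is 0 (by equality of mixed partials for smooth functions — Schwarz / Clairaut).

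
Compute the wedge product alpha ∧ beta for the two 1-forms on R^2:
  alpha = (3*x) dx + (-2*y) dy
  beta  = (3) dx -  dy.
alpha ∧ beta = (-3*x + 6*y) dx ∧ dy

Distribute the wedge, using dx_i ∧ dx_j = -dx_j ∧ dx_i and dx_i ∧ dx_i = 0. For each pair (i, j) with i < j, the coefficient of dx_i ∧ dx_j in alpha ∧ beta is (alpha_i * beta_j - alpha_j * beta_i). Collecting: alpha ∧ beta = (-3*x + 6*y) dx ∧ dy.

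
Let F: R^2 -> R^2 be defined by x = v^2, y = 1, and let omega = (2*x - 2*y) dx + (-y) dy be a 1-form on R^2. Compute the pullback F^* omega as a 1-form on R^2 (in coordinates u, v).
F^* omega = (4*v*(v^2 - 1)) dv

Using F^*(f dg) = (f ∘ F) d(g ∘ F), substitute each coordinate x_i by F_i(u, v) in f_i, and replace dx_i by d F_i = (∂F_i/∂u) du + (∂F_i/∂v) dv.
  For the x component: f_1(F) = 2*v^2 - 2; d F_1 = (0) du + (2*v) dv
  For the y component: f_2(F) = -1; d F_2 = (0) du + (0) dv
Combining and collecting du, dv coefficients:
  coeff of du: 0
  coeff of dv: 4*v*(v^2 - 1)
F^* omega = (4*v*(v^2 - 1)) dv.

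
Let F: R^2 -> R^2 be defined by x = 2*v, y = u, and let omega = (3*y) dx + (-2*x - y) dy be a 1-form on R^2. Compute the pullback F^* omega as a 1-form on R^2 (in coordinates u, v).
F^* omega = (-u - 4*v) du + (6*u) dv

Using F^*(f dg) = (f ∘ F) d(g ∘ F), substitute each coordinate x_i by F_i(u, v) in f_i, and replace dx_i by d F_i = (∂F_i/∂u) du + (∂F_i/∂v) dv.
  For the x component: f_1(F) = 3*u; d F_1 = (0) du + (2) dv
  For the y component: f_2(F) = -u - 4*v; d F_2 = (1) du + (0) dv
Combining and collecting du, dv coefficients:
  coeff of du: -u - 4*v
  coeff of dv: 6*u
F^* omega = (-u - 4*v) du + (6*u) dv.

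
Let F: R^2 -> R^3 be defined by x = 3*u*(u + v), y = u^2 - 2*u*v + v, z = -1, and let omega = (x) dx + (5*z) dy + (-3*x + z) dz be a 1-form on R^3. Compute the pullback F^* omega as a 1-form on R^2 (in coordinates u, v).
F^* omega = (18*u^3 + 27*u^2*v + 9*u*v^2 - 10*u + 10*v) du + (9*u^3 + 9*u^2*v + 10*u - 5) dv

Using F^*(f dg) = (f ∘ F) d(g ∘ F), substitute each coordinate x_i by F_i(u, v) in f_i, and replace dx_i by d F_i = (∂F_i/∂u) du + (∂F_i/∂v) dv.
  For the x component: f_1(F) = 3*u*(u + v); d F_1 = (6*u + 3*v) du + (3*u) dv
  For the y component: f_2(F) = -5; d F_2 = (2*u - 2*v) du + (1 - 2*u) dv
  For the z component: f_3(F) = -9*u^2 - 9*u*v - 1; d F_3 = (0) du + (0) dv
Combining and collecting du, dv coefficients:
  coeff of du: 18*u^3 + 27*u^2*v + 9*u*v^2 - 10*u + 10*v
  coeff of dv: 9*u^3 + 9*u^2*v + 10*u - 5
F^* omega = (18*u^3 + 27*u^2*v + 9*u*v^2 - 10*u + 10*v) du + (9*u^3 + 9*u^2*v + 10*u - 5) dv.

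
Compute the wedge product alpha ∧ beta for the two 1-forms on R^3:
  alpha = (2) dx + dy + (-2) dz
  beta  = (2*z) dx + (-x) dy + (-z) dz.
alpha ∧ beta = (-2*x - 2*z) dx ∧ dy + (2*z) dx ∧ dz + (-2*x - z) dy ∧ dz

Distribute the wedge, using dx_i ∧ dx_j = -dx_j ∧ dx_i and dx_i ∧ dx_i = 0. For each pair (i, j) with i < j, the coefficient of dx_i ∧ dx_j in alpha ∧ beta is (alpha_i * beta_j - alpha_j * beta_i). Collecting: alpha ∧ beta = (-2*x - 2*z) dx ∧ dy + (2*z) dx ∧ dz + (-2*x - z) dy ∧ dz.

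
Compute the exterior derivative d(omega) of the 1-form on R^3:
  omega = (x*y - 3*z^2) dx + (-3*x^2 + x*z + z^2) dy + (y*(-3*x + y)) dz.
d(omega) = (-7*x + z) dx ∧ dy + (-3*y + 6*z) dx ∧ dz + (-4*x + 2*y - 2*z) dy ∧ dz

For a 1-form omega = sum_i f_i dx_i, the exterior derivative is
  d(omega) = sum_{i < j} (∂f_j/∂x_i - ∂f_i/∂x_j) dx_i ∧ dx_j.
  coefficient of dx ∧ dy: ∂f_2/∂x - ∂f_1/∂y = ∂(-3*x^2 + x*z + z^2)/∂x - ∂(x*y - 3*z^2)/∂y = -7*x + z
  coefficient of dx ∧ dz: ∂f_3/∂x - ∂f_1/∂z = ∂(y*(-3*x + y))/∂x - ∂(x*y - 3*z^2)/∂z = -3*y + 6*z
  coefficient of dy ∧ dz: ∂f_3/∂y - ∂f_2/∂z = ∂(y*(-3*x + y))/∂y - ∂(-3*x^2 + x*z + z^2)/∂z = -4*x + 2*y - 2*z
Assembling: d(omega) = (-7*x + z) dx ∧ dy + (-3*y + 6*z) dx ∧ dz + (-4*x + 2*y - 2*z) dy ∧ dz.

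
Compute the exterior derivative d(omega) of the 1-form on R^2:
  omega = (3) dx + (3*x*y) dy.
d(omega) = (3*y) dx ∧ dy

For a 1-form omega = sum_i f_i dx_i, the exterior derivative is
  d(omega) = sum_{i < j} (∂f_j/∂x_i - ∂f_i/∂x_j) dx_i ∧ dx_j.
  coefficient of dx ∧ dy: ∂f_2/∂x - ∂f_1/∂y = ∂(3*x*y)/∂x - ∂(3)/∂y = 3*y
Assembling: d(omega) = (3*y) dx ∧ dy.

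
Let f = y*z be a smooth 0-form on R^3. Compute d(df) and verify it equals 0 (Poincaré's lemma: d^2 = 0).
d(df) = 0

Step 1: df = sum_i (∂f/∂x_i) dx_i = (0) dx + (z) dy + (y) dz.
Step 2: Apply d again. Using the 1-form formula, the coefficient of dx ∧ dy in d(df) is ∂^2 f/∂x ∂y - ∂^2 f/∂y ∂x = (0) - (0) = 0 (equality of mixed partials for smooth f).
Similarly for dx ∧ dz and dy ∧ dz — all coefficients vanish. So d(df) = 0.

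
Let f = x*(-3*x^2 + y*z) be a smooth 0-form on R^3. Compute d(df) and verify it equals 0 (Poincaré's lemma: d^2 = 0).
d(df) = 0

Step 1: df = sum_i (∂f/∂x_i) dx_i = (-9*x^2 + y*z) dx + (x*z) dy + (x*y) dz.
Step 2: Apply d again. Using the 1-form formula, the coefficient of dx ∧ dy in d(df) is ∂^2 f/∂x ∂y - ∂^2 f/∂y ∂x = (z) - (z) = 0 (equality of mixed partials for smooth f).
Similarly for dx ∧ dz and dy ∧ dz — all coefficients vanish. So d(df) = 0.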